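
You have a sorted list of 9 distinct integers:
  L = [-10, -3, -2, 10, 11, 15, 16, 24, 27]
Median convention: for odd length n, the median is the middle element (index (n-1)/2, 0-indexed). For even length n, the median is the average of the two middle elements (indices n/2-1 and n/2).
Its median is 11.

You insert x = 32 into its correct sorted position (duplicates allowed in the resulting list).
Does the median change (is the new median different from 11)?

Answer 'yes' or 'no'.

Answer: yes

Derivation:
Old median = 11
Insert x = 32
New median = 13
Changed? yes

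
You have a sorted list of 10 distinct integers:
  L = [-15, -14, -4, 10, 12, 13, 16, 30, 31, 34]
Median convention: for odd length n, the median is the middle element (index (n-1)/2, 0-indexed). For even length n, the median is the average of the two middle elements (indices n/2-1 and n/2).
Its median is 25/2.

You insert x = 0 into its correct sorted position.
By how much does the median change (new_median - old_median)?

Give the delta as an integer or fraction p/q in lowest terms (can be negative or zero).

Old median = 25/2
After inserting x = 0: new sorted = [-15, -14, -4, 0, 10, 12, 13, 16, 30, 31, 34]
New median = 12
Delta = 12 - 25/2 = -1/2

Answer: -1/2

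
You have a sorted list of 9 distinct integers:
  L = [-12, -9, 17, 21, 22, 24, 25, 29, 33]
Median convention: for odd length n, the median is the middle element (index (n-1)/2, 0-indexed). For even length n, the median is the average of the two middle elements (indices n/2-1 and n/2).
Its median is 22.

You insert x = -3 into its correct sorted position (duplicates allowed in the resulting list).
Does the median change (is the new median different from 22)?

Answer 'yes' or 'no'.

Old median = 22
Insert x = -3
New median = 43/2
Changed? yes

Answer: yes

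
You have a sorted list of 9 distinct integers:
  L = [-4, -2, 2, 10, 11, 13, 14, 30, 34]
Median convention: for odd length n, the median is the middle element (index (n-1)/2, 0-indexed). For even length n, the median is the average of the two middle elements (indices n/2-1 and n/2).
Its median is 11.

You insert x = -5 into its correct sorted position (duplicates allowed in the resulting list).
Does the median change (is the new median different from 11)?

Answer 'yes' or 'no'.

Old median = 11
Insert x = -5
New median = 21/2
Changed? yes

Answer: yes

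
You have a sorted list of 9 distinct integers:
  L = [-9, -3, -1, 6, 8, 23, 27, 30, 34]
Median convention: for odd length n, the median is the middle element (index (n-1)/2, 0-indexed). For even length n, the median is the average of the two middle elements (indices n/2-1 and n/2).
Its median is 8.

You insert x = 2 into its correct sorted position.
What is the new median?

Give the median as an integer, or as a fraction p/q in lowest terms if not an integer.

Answer: 7

Derivation:
Old list (sorted, length 9): [-9, -3, -1, 6, 8, 23, 27, 30, 34]
Old median = 8
Insert x = 2
Old length odd (9). Middle was index 4 = 8.
New length even (10). New median = avg of two middle elements.
x = 2: 3 elements are < x, 6 elements are > x.
New sorted list: [-9, -3, -1, 2, 6, 8, 23, 27, 30, 34]
New median = 7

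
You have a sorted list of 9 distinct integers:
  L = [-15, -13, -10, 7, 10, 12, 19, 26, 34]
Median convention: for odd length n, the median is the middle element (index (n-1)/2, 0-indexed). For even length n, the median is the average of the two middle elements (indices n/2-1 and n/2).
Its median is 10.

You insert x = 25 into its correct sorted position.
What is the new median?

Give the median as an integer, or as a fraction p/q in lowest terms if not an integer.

Answer: 11

Derivation:
Old list (sorted, length 9): [-15, -13, -10, 7, 10, 12, 19, 26, 34]
Old median = 10
Insert x = 25
Old length odd (9). Middle was index 4 = 10.
New length even (10). New median = avg of two middle elements.
x = 25: 7 elements are < x, 2 elements are > x.
New sorted list: [-15, -13, -10, 7, 10, 12, 19, 25, 26, 34]
New median = 11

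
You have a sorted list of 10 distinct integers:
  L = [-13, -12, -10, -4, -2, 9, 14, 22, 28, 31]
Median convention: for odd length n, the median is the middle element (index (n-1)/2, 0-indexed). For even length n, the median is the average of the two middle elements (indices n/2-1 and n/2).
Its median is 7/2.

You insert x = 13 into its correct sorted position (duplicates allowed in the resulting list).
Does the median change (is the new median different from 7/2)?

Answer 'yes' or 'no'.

Old median = 7/2
Insert x = 13
New median = 9
Changed? yes

Answer: yes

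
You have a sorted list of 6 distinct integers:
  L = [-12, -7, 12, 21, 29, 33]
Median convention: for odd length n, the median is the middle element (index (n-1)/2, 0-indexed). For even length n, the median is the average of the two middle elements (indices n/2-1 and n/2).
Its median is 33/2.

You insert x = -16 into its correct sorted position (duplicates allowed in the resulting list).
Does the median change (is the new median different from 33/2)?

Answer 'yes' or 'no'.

Answer: yes

Derivation:
Old median = 33/2
Insert x = -16
New median = 12
Changed? yes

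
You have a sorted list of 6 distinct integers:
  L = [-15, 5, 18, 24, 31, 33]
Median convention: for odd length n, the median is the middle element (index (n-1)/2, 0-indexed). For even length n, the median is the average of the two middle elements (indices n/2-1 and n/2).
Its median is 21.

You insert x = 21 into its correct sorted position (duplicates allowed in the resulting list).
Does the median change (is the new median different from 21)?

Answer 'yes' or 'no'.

Answer: no

Derivation:
Old median = 21
Insert x = 21
New median = 21
Changed? no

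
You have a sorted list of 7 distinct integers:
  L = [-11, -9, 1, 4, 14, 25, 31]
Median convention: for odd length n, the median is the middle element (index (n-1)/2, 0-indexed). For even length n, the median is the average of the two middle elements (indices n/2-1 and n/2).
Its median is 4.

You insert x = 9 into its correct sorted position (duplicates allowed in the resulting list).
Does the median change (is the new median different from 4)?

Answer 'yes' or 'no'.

Answer: yes

Derivation:
Old median = 4
Insert x = 9
New median = 13/2
Changed? yes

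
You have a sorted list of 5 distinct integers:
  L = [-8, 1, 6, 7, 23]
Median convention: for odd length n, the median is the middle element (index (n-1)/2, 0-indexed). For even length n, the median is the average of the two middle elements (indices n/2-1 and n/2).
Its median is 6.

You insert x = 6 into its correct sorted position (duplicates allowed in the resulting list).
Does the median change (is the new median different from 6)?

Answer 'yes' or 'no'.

Answer: no

Derivation:
Old median = 6
Insert x = 6
New median = 6
Changed? no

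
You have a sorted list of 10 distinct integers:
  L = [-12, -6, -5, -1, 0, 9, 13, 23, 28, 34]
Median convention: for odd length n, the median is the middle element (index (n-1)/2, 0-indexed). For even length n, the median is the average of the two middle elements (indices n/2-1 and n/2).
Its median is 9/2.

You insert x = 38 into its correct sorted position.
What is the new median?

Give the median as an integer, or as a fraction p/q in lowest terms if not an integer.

Answer: 9

Derivation:
Old list (sorted, length 10): [-12, -6, -5, -1, 0, 9, 13, 23, 28, 34]
Old median = 9/2
Insert x = 38
Old length even (10). Middle pair: indices 4,5 = 0,9.
New length odd (11). New median = single middle element.
x = 38: 10 elements are < x, 0 elements are > x.
New sorted list: [-12, -6, -5, -1, 0, 9, 13, 23, 28, 34, 38]
New median = 9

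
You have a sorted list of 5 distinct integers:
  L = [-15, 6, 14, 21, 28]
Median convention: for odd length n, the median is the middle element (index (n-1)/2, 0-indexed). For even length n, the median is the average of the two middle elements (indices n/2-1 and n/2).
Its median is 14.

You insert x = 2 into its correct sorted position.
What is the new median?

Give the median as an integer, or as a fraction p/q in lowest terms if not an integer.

Answer: 10

Derivation:
Old list (sorted, length 5): [-15, 6, 14, 21, 28]
Old median = 14
Insert x = 2
Old length odd (5). Middle was index 2 = 14.
New length even (6). New median = avg of two middle elements.
x = 2: 1 elements are < x, 4 elements are > x.
New sorted list: [-15, 2, 6, 14, 21, 28]
New median = 10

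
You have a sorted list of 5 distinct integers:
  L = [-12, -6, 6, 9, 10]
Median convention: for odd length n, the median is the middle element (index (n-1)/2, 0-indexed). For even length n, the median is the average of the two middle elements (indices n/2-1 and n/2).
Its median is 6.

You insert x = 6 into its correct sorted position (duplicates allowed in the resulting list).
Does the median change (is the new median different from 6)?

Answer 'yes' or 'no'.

Answer: no

Derivation:
Old median = 6
Insert x = 6
New median = 6
Changed? no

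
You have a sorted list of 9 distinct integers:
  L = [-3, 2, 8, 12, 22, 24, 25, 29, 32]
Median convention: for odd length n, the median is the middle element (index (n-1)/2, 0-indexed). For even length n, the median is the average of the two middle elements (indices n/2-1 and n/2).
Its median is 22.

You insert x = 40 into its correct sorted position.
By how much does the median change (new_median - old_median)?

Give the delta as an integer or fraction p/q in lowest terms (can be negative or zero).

Old median = 22
After inserting x = 40: new sorted = [-3, 2, 8, 12, 22, 24, 25, 29, 32, 40]
New median = 23
Delta = 23 - 22 = 1

Answer: 1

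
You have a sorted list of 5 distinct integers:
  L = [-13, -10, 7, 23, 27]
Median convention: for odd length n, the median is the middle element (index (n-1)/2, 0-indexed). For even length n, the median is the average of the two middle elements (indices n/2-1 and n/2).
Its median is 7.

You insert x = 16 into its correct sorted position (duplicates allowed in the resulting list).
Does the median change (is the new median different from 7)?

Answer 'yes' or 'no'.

Answer: yes

Derivation:
Old median = 7
Insert x = 16
New median = 23/2
Changed? yes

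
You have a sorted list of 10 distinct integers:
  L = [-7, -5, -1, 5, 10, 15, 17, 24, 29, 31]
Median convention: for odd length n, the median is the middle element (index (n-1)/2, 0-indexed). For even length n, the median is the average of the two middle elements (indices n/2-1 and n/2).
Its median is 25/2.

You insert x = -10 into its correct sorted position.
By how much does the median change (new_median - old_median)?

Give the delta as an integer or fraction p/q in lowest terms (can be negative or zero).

Answer: -5/2

Derivation:
Old median = 25/2
After inserting x = -10: new sorted = [-10, -7, -5, -1, 5, 10, 15, 17, 24, 29, 31]
New median = 10
Delta = 10 - 25/2 = -5/2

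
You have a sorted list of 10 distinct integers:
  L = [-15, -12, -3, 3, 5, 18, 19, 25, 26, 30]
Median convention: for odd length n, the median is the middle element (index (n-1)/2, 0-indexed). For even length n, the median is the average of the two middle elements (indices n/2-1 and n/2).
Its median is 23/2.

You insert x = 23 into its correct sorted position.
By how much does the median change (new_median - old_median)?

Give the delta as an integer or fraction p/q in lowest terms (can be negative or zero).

Old median = 23/2
After inserting x = 23: new sorted = [-15, -12, -3, 3, 5, 18, 19, 23, 25, 26, 30]
New median = 18
Delta = 18 - 23/2 = 13/2

Answer: 13/2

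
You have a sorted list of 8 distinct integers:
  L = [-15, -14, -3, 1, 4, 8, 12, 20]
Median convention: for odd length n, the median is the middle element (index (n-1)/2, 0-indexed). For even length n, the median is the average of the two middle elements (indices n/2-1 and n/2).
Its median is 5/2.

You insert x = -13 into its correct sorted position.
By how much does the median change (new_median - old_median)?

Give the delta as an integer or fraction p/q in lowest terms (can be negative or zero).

Answer: -3/2

Derivation:
Old median = 5/2
After inserting x = -13: new sorted = [-15, -14, -13, -3, 1, 4, 8, 12, 20]
New median = 1
Delta = 1 - 5/2 = -3/2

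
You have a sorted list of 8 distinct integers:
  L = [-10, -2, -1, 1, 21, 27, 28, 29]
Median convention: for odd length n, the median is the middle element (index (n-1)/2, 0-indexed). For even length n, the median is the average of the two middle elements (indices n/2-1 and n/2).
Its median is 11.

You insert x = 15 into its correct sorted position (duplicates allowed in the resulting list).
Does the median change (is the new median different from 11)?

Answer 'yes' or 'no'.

Answer: yes

Derivation:
Old median = 11
Insert x = 15
New median = 15
Changed? yes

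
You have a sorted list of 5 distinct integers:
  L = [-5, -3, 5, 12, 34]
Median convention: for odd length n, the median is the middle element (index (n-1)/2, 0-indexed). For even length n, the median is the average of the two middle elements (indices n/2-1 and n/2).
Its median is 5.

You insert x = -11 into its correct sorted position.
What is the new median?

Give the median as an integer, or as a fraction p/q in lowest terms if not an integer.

Answer: 1

Derivation:
Old list (sorted, length 5): [-5, -3, 5, 12, 34]
Old median = 5
Insert x = -11
Old length odd (5). Middle was index 2 = 5.
New length even (6). New median = avg of two middle elements.
x = -11: 0 elements are < x, 5 elements are > x.
New sorted list: [-11, -5, -3, 5, 12, 34]
New median = 1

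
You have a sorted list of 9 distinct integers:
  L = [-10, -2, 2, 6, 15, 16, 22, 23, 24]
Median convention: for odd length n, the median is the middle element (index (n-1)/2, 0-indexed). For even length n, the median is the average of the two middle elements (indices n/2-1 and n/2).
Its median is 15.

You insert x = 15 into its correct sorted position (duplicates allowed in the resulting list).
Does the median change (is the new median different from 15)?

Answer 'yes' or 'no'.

Old median = 15
Insert x = 15
New median = 15
Changed? no

Answer: no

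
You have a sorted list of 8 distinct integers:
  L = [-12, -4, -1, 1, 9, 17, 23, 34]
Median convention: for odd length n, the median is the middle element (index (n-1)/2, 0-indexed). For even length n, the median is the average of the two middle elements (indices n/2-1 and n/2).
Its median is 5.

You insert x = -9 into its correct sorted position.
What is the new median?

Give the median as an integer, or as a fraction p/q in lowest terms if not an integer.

Answer: 1

Derivation:
Old list (sorted, length 8): [-12, -4, -1, 1, 9, 17, 23, 34]
Old median = 5
Insert x = -9
Old length even (8). Middle pair: indices 3,4 = 1,9.
New length odd (9). New median = single middle element.
x = -9: 1 elements are < x, 7 elements are > x.
New sorted list: [-12, -9, -4, -1, 1, 9, 17, 23, 34]
New median = 1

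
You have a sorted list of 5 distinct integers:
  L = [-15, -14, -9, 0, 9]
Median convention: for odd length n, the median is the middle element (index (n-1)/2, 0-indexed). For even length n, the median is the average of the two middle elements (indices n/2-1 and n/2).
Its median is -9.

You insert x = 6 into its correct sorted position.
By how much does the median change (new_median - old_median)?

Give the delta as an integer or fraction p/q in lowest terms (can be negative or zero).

Old median = -9
After inserting x = 6: new sorted = [-15, -14, -9, 0, 6, 9]
New median = -9/2
Delta = -9/2 - -9 = 9/2

Answer: 9/2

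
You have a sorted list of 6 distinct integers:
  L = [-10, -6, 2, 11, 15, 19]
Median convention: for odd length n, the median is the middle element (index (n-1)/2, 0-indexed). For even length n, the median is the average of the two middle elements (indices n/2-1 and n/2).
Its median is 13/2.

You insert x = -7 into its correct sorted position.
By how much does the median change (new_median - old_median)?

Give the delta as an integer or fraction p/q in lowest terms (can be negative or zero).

Answer: -9/2

Derivation:
Old median = 13/2
After inserting x = -7: new sorted = [-10, -7, -6, 2, 11, 15, 19]
New median = 2
Delta = 2 - 13/2 = -9/2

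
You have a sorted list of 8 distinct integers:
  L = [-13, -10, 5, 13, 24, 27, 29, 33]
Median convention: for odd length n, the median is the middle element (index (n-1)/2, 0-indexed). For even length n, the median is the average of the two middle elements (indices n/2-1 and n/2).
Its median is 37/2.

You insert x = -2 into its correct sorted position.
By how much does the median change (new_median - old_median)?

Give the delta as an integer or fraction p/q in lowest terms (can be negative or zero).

Answer: -11/2

Derivation:
Old median = 37/2
After inserting x = -2: new sorted = [-13, -10, -2, 5, 13, 24, 27, 29, 33]
New median = 13
Delta = 13 - 37/2 = -11/2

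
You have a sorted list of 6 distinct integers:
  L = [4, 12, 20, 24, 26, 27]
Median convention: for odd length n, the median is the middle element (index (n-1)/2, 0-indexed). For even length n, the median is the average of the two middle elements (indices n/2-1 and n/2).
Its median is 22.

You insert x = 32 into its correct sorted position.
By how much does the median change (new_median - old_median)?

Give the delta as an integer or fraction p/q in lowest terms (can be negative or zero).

Old median = 22
After inserting x = 32: new sorted = [4, 12, 20, 24, 26, 27, 32]
New median = 24
Delta = 24 - 22 = 2

Answer: 2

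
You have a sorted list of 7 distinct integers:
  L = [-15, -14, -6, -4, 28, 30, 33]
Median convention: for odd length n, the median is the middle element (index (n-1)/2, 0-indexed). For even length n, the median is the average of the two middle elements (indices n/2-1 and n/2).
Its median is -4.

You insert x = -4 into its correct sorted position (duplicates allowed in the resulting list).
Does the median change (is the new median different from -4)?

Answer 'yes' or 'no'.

Answer: no

Derivation:
Old median = -4
Insert x = -4
New median = -4
Changed? no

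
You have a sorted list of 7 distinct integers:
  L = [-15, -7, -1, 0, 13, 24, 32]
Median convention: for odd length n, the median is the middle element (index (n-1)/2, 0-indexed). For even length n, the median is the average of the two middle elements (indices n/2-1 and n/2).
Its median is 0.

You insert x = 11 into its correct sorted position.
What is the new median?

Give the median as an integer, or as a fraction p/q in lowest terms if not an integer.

Answer: 11/2

Derivation:
Old list (sorted, length 7): [-15, -7, -1, 0, 13, 24, 32]
Old median = 0
Insert x = 11
Old length odd (7). Middle was index 3 = 0.
New length even (8). New median = avg of two middle elements.
x = 11: 4 elements are < x, 3 elements are > x.
New sorted list: [-15, -7, -1, 0, 11, 13, 24, 32]
New median = 11/2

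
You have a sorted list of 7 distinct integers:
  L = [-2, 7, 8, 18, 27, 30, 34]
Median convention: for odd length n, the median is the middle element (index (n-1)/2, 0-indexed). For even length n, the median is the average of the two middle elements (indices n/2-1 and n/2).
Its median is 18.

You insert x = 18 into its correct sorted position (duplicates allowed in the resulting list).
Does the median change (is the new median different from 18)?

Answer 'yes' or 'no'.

Answer: no

Derivation:
Old median = 18
Insert x = 18
New median = 18
Changed? no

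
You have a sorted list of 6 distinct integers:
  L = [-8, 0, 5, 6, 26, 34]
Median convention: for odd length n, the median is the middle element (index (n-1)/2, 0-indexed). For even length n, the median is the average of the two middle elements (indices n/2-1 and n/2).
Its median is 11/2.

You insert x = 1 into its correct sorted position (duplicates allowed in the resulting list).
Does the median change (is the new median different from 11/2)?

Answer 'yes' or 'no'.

Answer: yes

Derivation:
Old median = 11/2
Insert x = 1
New median = 5
Changed? yes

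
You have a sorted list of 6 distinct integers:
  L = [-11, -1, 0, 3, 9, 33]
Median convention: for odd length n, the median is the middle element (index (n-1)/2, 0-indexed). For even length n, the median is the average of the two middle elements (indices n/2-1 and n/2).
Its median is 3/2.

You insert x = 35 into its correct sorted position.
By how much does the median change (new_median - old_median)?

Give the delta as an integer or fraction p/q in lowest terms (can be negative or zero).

Old median = 3/2
After inserting x = 35: new sorted = [-11, -1, 0, 3, 9, 33, 35]
New median = 3
Delta = 3 - 3/2 = 3/2

Answer: 3/2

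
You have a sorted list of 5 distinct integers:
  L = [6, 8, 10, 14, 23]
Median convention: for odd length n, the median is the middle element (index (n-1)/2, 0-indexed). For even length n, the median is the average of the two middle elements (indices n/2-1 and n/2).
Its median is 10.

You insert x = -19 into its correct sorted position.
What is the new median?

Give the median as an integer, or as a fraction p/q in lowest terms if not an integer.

Old list (sorted, length 5): [6, 8, 10, 14, 23]
Old median = 10
Insert x = -19
Old length odd (5). Middle was index 2 = 10.
New length even (6). New median = avg of two middle elements.
x = -19: 0 elements are < x, 5 elements are > x.
New sorted list: [-19, 6, 8, 10, 14, 23]
New median = 9

Answer: 9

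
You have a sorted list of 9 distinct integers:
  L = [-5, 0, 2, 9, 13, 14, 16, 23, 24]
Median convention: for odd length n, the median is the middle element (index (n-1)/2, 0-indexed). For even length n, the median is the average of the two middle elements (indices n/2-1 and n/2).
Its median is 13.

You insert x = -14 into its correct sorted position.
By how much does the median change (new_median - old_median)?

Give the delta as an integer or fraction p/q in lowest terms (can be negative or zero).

Old median = 13
After inserting x = -14: new sorted = [-14, -5, 0, 2, 9, 13, 14, 16, 23, 24]
New median = 11
Delta = 11 - 13 = -2

Answer: -2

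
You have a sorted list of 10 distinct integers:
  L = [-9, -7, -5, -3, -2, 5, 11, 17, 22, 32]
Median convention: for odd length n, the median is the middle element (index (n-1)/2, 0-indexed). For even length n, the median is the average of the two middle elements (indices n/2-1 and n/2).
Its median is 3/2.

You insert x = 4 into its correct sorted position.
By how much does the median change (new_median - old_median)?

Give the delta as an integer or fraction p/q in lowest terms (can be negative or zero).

Old median = 3/2
After inserting x = 4: new sorted = [-9, -7, -5, -3, -2, 4, 5, 11, 17, 22, 32]
New median = 4
Delta = 4 - 3/2 = 5/2

Answer: 5/2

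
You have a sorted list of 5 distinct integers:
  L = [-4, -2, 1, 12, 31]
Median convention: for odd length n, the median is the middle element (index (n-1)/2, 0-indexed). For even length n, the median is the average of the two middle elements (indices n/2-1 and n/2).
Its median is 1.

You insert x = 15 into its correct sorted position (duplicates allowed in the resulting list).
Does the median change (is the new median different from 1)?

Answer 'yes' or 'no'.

Answer: yes

Derivation:
Old median = 1
Insert x = 15
New median = 13/2
Changed? yes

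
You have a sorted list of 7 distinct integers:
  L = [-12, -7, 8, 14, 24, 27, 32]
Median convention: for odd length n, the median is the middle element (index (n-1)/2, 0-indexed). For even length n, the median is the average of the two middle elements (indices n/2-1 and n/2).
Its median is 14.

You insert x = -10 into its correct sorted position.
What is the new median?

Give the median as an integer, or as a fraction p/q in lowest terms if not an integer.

Answer: 11

Derivation:
Old list (sorted, length 7): [-12, -7, 8, 14, 24, 27, 32]
Old median = 14
Insert x = -10
Old length odd (7). Middle was index 3 = 14.
New length even (8). New median = avg of two middle elements.
x = -10: 1 elements are < x, 6 elements are > x.
New sorted list: [-12, -10, -7, 8, 14, 24, 27, 32]
New median = 11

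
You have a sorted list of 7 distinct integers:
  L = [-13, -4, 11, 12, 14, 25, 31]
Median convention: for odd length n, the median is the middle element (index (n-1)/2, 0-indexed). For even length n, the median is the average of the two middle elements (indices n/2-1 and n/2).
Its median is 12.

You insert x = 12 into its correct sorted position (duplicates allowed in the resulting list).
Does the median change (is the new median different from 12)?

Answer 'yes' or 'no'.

Old median = 12
Insert x = 12
New median = 12
Changed? no

Answer: no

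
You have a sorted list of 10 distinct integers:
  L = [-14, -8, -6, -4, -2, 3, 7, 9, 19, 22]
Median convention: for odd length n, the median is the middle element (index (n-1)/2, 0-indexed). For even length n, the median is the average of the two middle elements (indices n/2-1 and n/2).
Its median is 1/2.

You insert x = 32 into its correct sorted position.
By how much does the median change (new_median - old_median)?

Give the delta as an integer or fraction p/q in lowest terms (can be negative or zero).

Answer: 5/2

Derivation:
Old median = 1/2
After inserting x = 32: new sorted = [-14, -8, -6, -4, -2, 3, 7, 9, 19, 22, 32]
New median = 3
Delta = 3 - 1/2 = 5/2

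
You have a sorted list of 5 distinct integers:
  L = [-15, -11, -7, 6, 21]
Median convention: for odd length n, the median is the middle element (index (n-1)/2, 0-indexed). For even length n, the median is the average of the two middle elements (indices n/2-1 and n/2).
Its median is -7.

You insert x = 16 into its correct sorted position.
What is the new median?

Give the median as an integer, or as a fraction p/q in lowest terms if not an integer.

Old list (sorted, length 5): [-15, -11, -7, 6, 21]
Old median = -7
Insert x = 16
Old length odd (5). Middle was index 2 = -7.
New length even (6). New median = avg of two middle elements.
x = 16: 4 elements are < x, 1 elements are > x.
New sorted list: [-15, -11, -7, 6, 16, 21]
New median = -1/2

Answer: -1/2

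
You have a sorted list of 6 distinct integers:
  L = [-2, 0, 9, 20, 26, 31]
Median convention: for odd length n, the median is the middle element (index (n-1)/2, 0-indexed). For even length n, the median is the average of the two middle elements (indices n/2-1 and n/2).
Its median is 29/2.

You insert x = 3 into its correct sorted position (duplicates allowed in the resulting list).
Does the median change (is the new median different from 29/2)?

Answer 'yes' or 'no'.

Old median = 29/2
Insert x = 3
New median = 9
Changed? yes

Answer: yes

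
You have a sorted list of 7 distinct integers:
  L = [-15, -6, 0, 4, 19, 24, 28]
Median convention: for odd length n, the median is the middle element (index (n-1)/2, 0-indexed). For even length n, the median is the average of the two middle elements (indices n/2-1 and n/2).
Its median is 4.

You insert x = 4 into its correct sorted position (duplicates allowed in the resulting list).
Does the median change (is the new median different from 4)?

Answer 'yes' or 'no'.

Old median = 4
Insert x = 4
New median = 4
Changed? no

Answer: no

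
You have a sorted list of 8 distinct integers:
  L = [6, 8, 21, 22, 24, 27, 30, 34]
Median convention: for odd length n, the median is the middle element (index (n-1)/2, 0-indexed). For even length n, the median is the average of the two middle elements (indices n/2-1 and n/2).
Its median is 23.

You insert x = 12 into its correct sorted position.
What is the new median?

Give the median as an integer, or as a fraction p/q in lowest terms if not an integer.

Answer: 22

Derivation:
Old list (sorted, length 8): [6, 8, 21, 22, 24, 27, 30, 34]
Old median = 23
Insert x = 12
Old length even (8). Middle pair: indices 3,4 = 22,24.
New length odd (9). New median = single middle element.
x = 12: 2 elements are < x, 6 elements are > x.
New sorted list: [6, 8, 12, 21, 22, 24, 27, 30, 34]
New median = 22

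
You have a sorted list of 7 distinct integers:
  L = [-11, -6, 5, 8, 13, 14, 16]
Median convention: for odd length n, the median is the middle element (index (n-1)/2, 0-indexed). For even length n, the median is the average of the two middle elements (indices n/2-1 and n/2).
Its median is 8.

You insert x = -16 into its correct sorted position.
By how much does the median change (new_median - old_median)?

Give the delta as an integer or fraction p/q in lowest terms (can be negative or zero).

Old median = 8
After inserting x = -16: new sorted = [-16, -11, -6, 5, 8, 13, 14, 16]
New median = 13/2
Delta = 13/2 - 8 = -3/2

Answer: -3/2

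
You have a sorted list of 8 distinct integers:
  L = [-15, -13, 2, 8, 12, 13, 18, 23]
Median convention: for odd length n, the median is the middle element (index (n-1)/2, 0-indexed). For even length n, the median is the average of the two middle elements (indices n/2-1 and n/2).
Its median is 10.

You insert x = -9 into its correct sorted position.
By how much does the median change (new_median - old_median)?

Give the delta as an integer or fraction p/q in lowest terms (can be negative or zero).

Old median = 10
After inserting x = -9: new sorted = [-15, -13, -9, 2, 8, 12, 13, 18, 23]
New median = 8
Delta = 8 - 10 = -2

Answer: -2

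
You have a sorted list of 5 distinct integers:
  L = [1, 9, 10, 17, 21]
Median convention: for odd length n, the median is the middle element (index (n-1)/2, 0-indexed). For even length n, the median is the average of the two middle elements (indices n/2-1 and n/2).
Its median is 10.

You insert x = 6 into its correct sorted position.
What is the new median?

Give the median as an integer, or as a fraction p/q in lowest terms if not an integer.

Old list (sorted, length 5): [1, 9, 10, 17, 21]
Old median = 10
Insert x = 6
Old length odd (5). Middle was index 2 = 10.
New length even (6). New median = avg of two middle elements.
x = 6: 1 elements are < x, 4 elements are > x.
New sorted list: [1, 6, 9, 10, 17, 21]
New median = 19/2

Answer: 19/2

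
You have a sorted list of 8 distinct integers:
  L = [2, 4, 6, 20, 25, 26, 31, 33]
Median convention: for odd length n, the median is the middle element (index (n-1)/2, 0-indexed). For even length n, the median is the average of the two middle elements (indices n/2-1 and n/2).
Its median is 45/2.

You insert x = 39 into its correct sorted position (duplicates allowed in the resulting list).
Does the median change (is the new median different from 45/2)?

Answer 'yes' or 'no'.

Answer: yes

Derivation:
Old median = 45/2
Insert x = 39
New median = 25
Changed? yes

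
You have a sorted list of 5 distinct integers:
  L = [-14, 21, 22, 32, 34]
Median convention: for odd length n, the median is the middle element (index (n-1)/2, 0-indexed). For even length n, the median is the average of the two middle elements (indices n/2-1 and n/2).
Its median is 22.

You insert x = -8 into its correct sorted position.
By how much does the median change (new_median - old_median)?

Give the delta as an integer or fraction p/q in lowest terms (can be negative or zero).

Old median = 22
After inserting x = -8: new sorted = [-14, -8, 21, 22, 32, 34]
New median = 43/2
Delta = 43/2 - 22 = -1/2

Answer: -1/2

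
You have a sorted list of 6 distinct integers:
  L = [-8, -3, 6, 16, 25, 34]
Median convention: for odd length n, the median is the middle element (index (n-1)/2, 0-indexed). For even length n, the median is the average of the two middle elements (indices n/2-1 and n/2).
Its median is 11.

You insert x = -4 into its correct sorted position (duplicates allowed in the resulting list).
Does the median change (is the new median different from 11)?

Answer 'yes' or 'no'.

Answer: yes

Derivation:
Old median = 11
Insert x = -4
New median = 6
Changed? yes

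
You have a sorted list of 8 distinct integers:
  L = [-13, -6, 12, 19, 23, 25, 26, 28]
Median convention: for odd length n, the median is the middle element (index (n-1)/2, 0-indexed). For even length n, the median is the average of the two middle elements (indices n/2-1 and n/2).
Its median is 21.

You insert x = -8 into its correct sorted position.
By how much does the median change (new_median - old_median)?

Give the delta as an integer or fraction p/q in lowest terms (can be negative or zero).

Old median = 21
After inserting x = -8: new sorted = [-13, -8, -6, 12, 19, 23, 25, 26, 28]
New median = 19
Delta = 19 - 21 = -2

Answer: -2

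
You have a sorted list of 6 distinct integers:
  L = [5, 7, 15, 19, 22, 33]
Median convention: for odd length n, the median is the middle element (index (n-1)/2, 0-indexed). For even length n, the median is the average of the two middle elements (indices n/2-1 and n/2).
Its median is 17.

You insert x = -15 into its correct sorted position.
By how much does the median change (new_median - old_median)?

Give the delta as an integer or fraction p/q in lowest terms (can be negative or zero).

Answer: -2

Derivation:
Old median = 17
After inserting x = -15: new sorted = [-15, 5, 7, 15, 19, 22, 33]
New median = 15
Delta = 15 - 17 = -2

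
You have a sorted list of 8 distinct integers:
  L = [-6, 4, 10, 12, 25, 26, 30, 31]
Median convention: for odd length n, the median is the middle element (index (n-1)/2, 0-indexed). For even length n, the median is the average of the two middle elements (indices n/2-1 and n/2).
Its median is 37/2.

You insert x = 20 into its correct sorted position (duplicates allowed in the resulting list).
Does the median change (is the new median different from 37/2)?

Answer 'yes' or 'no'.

Answer: yes

Derivation:
Old median = 37/2
Insert x = 20
New median = 20
Changed? yes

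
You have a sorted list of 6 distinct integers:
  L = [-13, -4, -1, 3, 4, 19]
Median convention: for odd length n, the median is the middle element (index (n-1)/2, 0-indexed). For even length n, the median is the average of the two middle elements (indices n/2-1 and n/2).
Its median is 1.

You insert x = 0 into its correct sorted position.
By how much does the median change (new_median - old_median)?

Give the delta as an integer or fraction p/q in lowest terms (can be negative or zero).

Answer: -1

Derivation:
Old median = 1
After inserting x = 0: new sorted = [-13, -4, -1, 0, 3, 4, 19]
New median = 0
Delta = 0 - 1 = -1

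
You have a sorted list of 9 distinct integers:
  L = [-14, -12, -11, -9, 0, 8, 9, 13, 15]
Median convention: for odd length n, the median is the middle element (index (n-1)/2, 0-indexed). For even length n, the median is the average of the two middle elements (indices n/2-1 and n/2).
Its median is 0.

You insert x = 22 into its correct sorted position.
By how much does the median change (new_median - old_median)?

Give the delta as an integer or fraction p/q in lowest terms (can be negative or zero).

Old median = 0
After inserting x = 22: new sorted = [-14, -12, -11, -9, 0, 8, 9, 13, 15, 22]
New median = 4
Delta = 4 - 0 = 4

Answer: 4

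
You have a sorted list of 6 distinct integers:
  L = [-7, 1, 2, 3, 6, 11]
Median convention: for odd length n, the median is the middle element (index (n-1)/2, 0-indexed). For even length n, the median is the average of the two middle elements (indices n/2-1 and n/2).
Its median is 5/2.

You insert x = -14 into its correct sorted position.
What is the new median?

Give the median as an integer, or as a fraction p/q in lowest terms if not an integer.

Old list (sorted, length 6): [-7, 1, 2, 3, 6, 11]
Old median = 5/2
Insert x = -14
Old length even (6). Middle pair: indices 2,3 = 2,3.
New length odd (7). New median = single middle element.
x = -14: 0 elements are < x, 6 elements are > x.
New sorted list: [-14, -7, 1, 2, 3, 6, 11]
New median = 2

Answer: 2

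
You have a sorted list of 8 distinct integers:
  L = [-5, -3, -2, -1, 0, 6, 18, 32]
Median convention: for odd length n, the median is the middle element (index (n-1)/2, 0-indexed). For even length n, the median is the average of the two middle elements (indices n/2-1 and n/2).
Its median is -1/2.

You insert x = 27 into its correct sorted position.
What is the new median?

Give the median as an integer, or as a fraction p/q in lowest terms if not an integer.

Answer: 0

Derivation:
Old list (sorted, length 8): [-5, -3, -2, -1, 0, 6, 18, 32]
Old median = -1/2
Insert x = 27
Old length even (8). Middle pair: indices 3,4 = -1,0.
New length odd (9). New median = single middle element.
x = 27: 7 elements are < x, 1 elements are > x.
New sorted list: [-5, -3, -2, -1, 0, 6, 18, 27, 32]
New median = 0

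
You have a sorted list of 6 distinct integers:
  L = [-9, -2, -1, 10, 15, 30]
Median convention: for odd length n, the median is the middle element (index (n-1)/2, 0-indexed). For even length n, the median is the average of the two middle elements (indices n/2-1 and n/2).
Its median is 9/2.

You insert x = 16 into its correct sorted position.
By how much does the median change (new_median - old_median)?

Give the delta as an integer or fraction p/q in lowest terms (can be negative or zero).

Old median = 9/2
After inserting x = 16: new sorted = [-9, -2, -1, 10, 15, 16, 30]
New median = 10
Delta = 10 - 9/2 = 11/2

Answer: 11/2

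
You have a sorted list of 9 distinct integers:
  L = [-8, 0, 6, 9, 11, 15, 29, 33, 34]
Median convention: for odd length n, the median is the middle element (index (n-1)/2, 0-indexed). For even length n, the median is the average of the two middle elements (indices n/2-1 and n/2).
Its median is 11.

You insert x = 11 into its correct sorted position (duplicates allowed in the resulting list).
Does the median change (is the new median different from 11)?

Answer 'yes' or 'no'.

Answer: no

Derivation:
Old median = 11
Insert x = 11
New median = 11
Changed? no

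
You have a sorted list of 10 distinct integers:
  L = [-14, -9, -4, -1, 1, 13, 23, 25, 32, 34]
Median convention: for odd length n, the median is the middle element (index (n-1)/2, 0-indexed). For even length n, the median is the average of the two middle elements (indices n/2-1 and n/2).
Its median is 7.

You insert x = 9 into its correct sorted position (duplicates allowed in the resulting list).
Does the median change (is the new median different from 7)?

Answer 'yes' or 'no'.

Answer: yes

Derivation:
Old median = 7
Insert x = 9
New median = 9
Changed? yes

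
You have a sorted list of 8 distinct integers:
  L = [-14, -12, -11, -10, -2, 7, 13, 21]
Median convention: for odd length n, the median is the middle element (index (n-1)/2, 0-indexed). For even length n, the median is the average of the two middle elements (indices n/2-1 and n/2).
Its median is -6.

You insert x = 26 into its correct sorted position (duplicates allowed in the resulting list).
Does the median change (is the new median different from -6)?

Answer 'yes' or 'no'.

Old median = -6
Insert x = 26
New median = -2
Changed? yes

Answer: yes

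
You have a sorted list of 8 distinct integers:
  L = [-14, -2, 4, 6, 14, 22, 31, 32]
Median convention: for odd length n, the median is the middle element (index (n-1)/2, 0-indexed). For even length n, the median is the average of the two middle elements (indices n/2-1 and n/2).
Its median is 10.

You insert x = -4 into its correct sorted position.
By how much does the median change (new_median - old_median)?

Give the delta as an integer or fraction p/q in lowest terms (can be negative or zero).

Old median = 10
After inserting x = -4: new sorted = [-14, -4, -2, 4, 6, 14, 22, 31, 32]
New median = 6
Delta = 6 - 10 = -4

Answer: -4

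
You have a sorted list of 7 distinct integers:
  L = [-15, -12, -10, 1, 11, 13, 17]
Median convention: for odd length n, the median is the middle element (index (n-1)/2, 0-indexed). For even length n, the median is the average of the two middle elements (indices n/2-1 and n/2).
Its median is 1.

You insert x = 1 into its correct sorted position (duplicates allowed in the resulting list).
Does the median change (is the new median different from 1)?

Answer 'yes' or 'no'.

Answer: no

Derivation:
Old median = 1
Insert x = 1
New median = 1
Changed? no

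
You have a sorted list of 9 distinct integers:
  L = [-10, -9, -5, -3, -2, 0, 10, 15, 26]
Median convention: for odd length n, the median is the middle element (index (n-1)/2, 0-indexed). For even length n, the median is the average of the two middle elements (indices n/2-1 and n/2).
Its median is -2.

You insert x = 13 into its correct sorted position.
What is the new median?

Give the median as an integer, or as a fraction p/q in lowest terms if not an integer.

Answer: -1

Derivation:
Old list (sorted, length 9): [-10, -9, -5, -3, -2, 0, 10, 15, 26]
Old median = -2
Insert x = 13
Old length odd (9). Middle was index 4 = -2.
New length even (10). New median = avg of two middle elements.
x = 13: 7 elements are < x, 2 elements are > x.
New sorted list: [-10, -9, -5, -3, -2, 0, 10, 13, 15, 26]
New median = -1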